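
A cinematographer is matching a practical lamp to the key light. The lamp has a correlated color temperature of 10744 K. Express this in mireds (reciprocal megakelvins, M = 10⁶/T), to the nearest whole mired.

M = 10⁶ / 10744 = 93.075 → 93 mireds.

93 mireds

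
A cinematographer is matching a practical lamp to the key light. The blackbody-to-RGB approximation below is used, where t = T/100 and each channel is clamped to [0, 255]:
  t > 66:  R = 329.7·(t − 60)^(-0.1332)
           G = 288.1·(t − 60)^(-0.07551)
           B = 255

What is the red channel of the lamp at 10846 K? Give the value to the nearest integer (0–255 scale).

197

t = 10846/100 = 108.46; the t > 66 branch applies.
R = 329.7·(108.46 − 60)^(-0.1332) = 329.7·48.46^(-0.1332) = 329.7·0.59636 = 196.619.
Rounded: 197.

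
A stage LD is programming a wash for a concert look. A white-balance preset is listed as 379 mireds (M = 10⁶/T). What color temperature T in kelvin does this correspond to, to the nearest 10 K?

2640 K

T = 10⁶ / 379 = 2638.52 K → 2640 K.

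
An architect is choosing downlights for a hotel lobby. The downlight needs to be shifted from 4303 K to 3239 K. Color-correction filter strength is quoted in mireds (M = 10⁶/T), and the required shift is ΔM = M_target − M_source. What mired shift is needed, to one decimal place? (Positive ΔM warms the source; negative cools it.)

+76.3 mireds

M_source = 10⁶/4303 = 232.396; M_target = 10⁶/3239 = 308.737.
ΔM = 308.737 − 232.396 = 76.341 → +76.3 mireds, a warming shift.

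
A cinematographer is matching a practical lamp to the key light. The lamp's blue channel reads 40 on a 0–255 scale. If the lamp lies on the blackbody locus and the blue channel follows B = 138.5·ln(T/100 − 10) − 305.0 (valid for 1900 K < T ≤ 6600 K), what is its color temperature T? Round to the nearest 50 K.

2200 K

ln(t − 10) = (40 + 305.0) / 138.5 = 2.4910.
t − 10 = e^2.4910 = 12.073, so t = 22.073.
T = 100·t = 2207 K → 2200 K to the nearest 50 K.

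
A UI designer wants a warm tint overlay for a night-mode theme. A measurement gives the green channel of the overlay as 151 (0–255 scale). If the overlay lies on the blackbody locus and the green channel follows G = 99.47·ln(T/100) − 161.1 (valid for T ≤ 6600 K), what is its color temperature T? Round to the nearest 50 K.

ln t = (151 + 161.1) / 99.47 = 3.1376.
t = e^3.1376 = 23.049.
T = 100·t = 2305 K → 2300 K to the nearest 50 K.

2300 K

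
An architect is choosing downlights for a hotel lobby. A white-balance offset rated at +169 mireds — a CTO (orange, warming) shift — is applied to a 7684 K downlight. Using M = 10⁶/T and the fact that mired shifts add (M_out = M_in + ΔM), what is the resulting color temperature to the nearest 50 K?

M_in = 10⁶/7684 = 130.14 mireds.
M_out = 130.14 + (+169) = 299.14 mireds.
T_out = 10⁶/299.14 = 3342.9 K → 3350 K.

3350 K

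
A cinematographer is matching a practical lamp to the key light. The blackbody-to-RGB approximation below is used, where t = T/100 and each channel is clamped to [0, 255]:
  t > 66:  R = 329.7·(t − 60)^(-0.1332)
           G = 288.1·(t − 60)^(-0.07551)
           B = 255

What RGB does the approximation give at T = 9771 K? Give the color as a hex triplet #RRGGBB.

#CBDBFF

t = 9771/100 = 97.71; the t > 66 branch applies.
R = 329.7·(97.71 − 60)^(-0.1332) = 329.7·37.71^(-0.1332) = 329.7·0.61662 = 203.299.
G = 288.1·(97.71 − 60)^(-0.07551) = 288.1·37.71^(-0.07551) = 288.1·0.76026 = 219.031.
B = 255 by definition for t > 66.
Rounded: (203, 219, 255).
In hex: #CBDBFF.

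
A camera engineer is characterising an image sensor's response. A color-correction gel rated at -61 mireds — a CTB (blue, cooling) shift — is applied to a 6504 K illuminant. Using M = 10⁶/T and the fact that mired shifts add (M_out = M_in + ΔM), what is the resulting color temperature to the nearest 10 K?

10780 K

M_in = 10⁶/6504 = 153.75 mireds.
M_out = 153.75 + (-61) = 92.75 mireds.
T_out = 10⁶/92.75 = 10781.5 K → 10780 K.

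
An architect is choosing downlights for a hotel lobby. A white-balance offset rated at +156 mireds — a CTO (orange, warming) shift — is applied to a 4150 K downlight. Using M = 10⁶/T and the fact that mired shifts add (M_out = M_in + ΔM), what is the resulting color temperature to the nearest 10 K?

2520 K

M_in = 10⁶/4150 = 240.96 mireds.
M_out = 240.96 + (+156) = 396.96 mireds.
T_out = 10⁶/396.96 = 2519.1 K → 2520 K.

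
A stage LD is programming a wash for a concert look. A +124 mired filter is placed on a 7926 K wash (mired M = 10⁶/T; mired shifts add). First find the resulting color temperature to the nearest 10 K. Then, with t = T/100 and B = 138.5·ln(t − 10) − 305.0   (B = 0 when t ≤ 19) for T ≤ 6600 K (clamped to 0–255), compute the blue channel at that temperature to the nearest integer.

166

M_in = 10⁶/7926 = 126.17; M_out = 126.17 + (+124) = 250.17.
T_out = 10⁶/250.17 = 3997.3 K → 4000 K; t = 40.
B = 138.5·ln(40 − 10) − 305.0 = 138.5·ln 30 − 305.0 = 138.5·3.4012 − 305.0 = 166.066.
Rounded: 166.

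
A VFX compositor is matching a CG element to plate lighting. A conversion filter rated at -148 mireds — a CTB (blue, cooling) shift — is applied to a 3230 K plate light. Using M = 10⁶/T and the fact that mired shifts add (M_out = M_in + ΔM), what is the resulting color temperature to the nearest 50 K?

M_in = 10⁶/3230 = 309.60 mireds.
M_out = 309.60 + (-148) = 161.60 mireds.
T_out = 10⁶/161.60 = 6188.2 K → 6200 K.

6200 K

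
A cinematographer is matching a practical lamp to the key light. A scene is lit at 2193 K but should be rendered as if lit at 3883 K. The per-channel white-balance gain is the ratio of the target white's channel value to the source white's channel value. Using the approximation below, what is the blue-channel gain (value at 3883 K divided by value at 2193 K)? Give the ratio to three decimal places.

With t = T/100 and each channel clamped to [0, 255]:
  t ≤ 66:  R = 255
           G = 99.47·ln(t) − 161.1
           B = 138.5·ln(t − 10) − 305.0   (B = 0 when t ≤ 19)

At 2193 K (t = 21.93):
  B = 138.5·ln(21.93 − 10) − 305.0 = 138.5·ln 11.93 − 305.0 = 138.5·2.4791 − 305.0 = 38.349.
At 3883 K (t = 38.83):
  B = 138.5·ln(38.83 − 10) − 305.0 = 138.5·ln 28.83 − 305.0 = 138.5·3.3614 − 305.0 = 160.556.
Gain = 160.556 / 38.349 = 4.1867 → 4.187.

4.187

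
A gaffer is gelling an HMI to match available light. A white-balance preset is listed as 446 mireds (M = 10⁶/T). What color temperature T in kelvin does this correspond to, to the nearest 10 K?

T = 10⁶ / 446 = 2242.15 K → 2240 K.

2240 K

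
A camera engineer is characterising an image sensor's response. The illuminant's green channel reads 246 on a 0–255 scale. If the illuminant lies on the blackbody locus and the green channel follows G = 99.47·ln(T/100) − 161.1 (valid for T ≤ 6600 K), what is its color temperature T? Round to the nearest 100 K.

ln t = (246 + 161.1) / 99.47 = 4.0927.
t = e^4.0927 = 59.901.
T = 100·t = 5990 K → 6000 K to the nearest 100 K.

6000 K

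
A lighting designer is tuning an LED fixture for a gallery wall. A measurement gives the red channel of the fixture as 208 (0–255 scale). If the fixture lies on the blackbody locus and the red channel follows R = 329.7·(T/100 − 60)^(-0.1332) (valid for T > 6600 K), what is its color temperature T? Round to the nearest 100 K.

9200 K

(t − 60)^(-0.1332) = 208/329.7 = 0.63088.
t − 60 = 0.63088^(1/-0.1332) = 0.63088^(-7.508) = 31.763, so t = 91.763.
T = 100·t = 9176 K → 9200 K to the nearest 100 K.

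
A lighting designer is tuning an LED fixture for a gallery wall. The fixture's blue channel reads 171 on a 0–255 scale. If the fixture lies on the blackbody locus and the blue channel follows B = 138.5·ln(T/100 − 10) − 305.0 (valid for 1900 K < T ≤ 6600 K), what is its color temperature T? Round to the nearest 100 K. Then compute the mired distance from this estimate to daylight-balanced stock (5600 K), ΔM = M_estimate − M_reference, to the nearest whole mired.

ln(t − 10) = (171 + 305.0) / 138.5 = 3.4368.
t − 10 = e^3.4368 = 31.088, so t = 41.088.
T = 100·t = 4109 K → 4100 K to the nearest 100 K.
M_estimate = 10⁶/4100 = 243.90; M_reference = 10⁶/5600 = 178.57.
ΔM = 243.90 − 178.57 = 65.33 → +65 mireds.

+65 mireds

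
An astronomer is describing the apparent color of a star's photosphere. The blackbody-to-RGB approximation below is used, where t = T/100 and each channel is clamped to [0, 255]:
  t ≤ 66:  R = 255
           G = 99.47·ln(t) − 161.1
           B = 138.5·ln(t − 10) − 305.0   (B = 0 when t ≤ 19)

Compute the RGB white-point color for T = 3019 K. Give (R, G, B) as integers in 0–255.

(255, 178, 111)

t = 3019/100 = 30.19; the t ≤ 66 branch applies.
R = 255 by definition for t ≤ 66.
G = 99.47·ln 30.19 − 161.1 = 99.47·3.4075 − 161.1 = 177.845.
B = 138.5·ln(30.19 − 10) − 305.0 = 138.5·ln 20.19 − 305.0 = 138.5·3.0052 − 305.0 = 111.218.
Rounded: (255, 178, 111).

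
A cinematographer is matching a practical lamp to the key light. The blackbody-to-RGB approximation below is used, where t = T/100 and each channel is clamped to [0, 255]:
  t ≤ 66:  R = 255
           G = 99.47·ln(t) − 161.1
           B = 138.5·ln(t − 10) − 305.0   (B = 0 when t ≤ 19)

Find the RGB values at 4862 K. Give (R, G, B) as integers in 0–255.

t = 4862/100 = 48.62; the t ≤ 66 branch applies.
R = 255 by definition for t ≤ 66.
G = 99.47·ln 48.62 − 161.1 = 99.47·3.8840 − 161.1 = 225.245.
B = 138.5·ln(48.62 − 10) − 305.0 = 138.5·ln 38.62 − 305.0 = 138.5·3.6538 − 305.0 = 201.047.
Rounded: (255, 225, 201).

(255, 225, 201)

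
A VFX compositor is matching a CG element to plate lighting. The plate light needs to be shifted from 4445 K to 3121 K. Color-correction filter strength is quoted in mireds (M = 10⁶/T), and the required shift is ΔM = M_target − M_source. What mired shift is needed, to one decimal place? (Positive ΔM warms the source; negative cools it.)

+95.4 mireds

M_source = 10⁶/4445 = 224.972; M_target = 10⁶/3121 = 320.410.
ΔM = 320.410 − 224.972 = 95.438 → +95.4 mireds, a warming shift.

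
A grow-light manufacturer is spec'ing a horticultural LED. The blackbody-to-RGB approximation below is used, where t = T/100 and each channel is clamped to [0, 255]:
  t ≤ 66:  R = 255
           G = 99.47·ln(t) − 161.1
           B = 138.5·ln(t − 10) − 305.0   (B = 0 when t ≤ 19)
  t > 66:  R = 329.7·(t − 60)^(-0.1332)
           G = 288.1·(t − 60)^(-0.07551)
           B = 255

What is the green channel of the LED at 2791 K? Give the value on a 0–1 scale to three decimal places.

t = 2791/100 = 27.91; the t ≤ 66 branch applies.
G = 99.47·ln 27.91 − 161.1 = 99.47·3.3290 − 161.1 = 170.034.
On a 0–1 scale: 170.034/255 = 0.6668 → 0.667.

0.667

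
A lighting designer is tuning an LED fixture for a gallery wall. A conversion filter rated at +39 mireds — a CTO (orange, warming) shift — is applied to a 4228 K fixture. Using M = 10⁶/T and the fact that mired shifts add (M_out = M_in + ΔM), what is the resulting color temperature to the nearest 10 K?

3630 K

M_in = 10⁶/4228 = 236.52 mireds.
M_out = 236.52 + (+39) = 275.52 mireds.
T_out = 10⁶/275.52 = 3629.5 K → 3630 K.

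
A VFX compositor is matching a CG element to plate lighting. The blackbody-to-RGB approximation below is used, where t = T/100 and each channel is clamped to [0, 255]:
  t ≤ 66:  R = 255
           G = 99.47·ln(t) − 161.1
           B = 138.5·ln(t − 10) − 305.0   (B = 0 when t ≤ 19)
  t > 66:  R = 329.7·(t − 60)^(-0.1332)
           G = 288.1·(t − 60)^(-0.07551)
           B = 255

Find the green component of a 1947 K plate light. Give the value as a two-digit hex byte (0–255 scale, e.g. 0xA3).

0x86

t = 1947/100 = 19.47; the t ≤ 66 branch applies.
G = 99.47·ln 19.47 − 161.1 = 99.47·2.9689 − 161.1 = 134.214.
Rounded: 134; in hex, 0x86.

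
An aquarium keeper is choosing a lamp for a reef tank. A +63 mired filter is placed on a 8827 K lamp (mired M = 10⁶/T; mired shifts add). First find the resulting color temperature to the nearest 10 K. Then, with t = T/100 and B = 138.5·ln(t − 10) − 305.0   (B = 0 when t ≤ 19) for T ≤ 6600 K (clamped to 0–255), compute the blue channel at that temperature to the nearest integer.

M_in = 10⁶/8827 = 113.29; M_out = 113.29 + (+63) = 176.29.
T_out = 10⁶/176.29 = 5672.5 K → 5670 K; t = 56.7.
B = 138.5·ln(56.7 − 10) − 305.0 = 138.5·ln 46.7 − 305.0 = 138.5·3.8437 − 305.0 = 227.359.
Rounded: 227.

227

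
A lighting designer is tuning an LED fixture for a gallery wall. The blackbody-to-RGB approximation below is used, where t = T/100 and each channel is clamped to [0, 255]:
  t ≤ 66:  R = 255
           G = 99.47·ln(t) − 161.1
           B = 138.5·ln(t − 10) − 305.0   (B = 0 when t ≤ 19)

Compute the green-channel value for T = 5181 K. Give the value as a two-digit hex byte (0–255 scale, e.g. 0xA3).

t = 5181/100 = 51.81; the t ≤ 66 branch applies.
G = 99.47·ln 51.81 − 161.1 = 99.47·3.9476 − 161.1 = 231.566.
Rounded: 232; in hex, 0xE8.

0xE8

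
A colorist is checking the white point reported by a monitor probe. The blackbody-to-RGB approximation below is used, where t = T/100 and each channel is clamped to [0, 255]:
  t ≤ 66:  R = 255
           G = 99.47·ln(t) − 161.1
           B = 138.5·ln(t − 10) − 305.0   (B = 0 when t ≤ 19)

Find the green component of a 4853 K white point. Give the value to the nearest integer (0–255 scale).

t = 4853/100 = 48.53; the t ≤ 66 branch applies.
G = 99.47·ln 48.53 − 161.1 = 99.47·3.8822 − 161.1 = 225.061.
Rounded: 225.

225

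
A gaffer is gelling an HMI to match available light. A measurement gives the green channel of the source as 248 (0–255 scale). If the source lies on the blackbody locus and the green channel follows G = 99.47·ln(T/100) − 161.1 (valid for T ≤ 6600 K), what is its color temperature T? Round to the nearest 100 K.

ln t = (248 + 161.1) / 99.47 = 4.1128.
t = e^4.1128 = 61.117.
T = 100·t = 6112 K → 6100 K to the nearest 100 K.

6100 K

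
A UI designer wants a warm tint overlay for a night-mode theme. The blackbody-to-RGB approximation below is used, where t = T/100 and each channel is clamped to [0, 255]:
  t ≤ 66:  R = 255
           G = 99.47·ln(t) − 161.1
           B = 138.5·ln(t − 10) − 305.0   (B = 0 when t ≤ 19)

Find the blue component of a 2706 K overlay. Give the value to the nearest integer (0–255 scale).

88

t = 2706/100 = 27.06; the t ≤ 66 branch applies.
B = 138.5·ln(27.06 − 10) − 305.0 = 138.5·ln 17.06 − 305.0 = 138.5·2.8367 − 305.0 = 87.888.
Rounded: 88.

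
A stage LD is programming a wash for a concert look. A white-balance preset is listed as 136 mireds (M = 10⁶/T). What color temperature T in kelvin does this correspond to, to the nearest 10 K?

T = 10⁶ / 136 = 7352.94 K → 7350 K.

7350 K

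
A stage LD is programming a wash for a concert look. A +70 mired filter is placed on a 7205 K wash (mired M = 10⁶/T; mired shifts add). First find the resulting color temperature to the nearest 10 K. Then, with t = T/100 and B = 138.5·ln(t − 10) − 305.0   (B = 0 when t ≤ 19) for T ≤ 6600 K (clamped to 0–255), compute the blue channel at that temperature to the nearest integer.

M_in = 10⁶/7205 = 138.79; M_out = 138.79 + (+70) = 208.79.
T_out = 10⁶/208.79 = 4789.4 K → 4790 K; t = 47.9.
B = 138.5·ln(47.9 − 10) − 305.0 = 138.5·ln 37.9 − 305.0 = 138.5·3.6350 − 305.0 = 198.441.
Rounded: 198.

198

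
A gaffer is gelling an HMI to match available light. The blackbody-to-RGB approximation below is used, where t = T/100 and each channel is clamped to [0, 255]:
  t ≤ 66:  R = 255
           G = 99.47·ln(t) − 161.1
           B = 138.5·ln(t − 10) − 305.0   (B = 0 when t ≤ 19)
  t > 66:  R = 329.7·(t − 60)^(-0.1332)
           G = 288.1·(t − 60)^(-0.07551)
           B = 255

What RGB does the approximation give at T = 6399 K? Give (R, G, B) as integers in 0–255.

(255, 253, 247)

t = 6399/100 = 63.99; the t ≤ 66 branch applies.
R = 255 by definition for t ≤ 66.
G = 99.47·ln 63.99 − 161.1 = 99.47·4.1587 − 161.1 = 252.569.
B = 138.5·ln(63.99 − 10) − 305.0 = 138.5·ln 53.99 − 305.0 = 138.5·3.9888 − 305.0 = 247.449.
Rounded: (255, 253, 247).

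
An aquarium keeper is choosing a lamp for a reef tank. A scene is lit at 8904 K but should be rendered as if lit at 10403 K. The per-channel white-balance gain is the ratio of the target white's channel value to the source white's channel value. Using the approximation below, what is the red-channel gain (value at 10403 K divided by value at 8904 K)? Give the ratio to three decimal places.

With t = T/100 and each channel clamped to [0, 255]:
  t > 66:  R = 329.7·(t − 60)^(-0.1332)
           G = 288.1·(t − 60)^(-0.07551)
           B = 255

At 8904 K (t = 89.04):
  R = 329.7·(89.04 − 60)^(-0.1332) = 329.7·29.04^(-0.1332) = 329.7·0.63845 = 210.498.
At 10403 K (t = 104.03):
  R = 329.7·(104.03 − 60)^(-0.1332) = 329.7·44.03^(-0.1332) = 329.7·0.60402 = 199.146.
Gain = 199.146 / 210.498 = 0.9461 → 0.946.

0.946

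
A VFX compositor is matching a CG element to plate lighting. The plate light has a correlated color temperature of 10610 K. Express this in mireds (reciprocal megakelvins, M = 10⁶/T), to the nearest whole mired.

M = 10⁶ / 10610 = 94.251 → 94 mireds.

94 mireds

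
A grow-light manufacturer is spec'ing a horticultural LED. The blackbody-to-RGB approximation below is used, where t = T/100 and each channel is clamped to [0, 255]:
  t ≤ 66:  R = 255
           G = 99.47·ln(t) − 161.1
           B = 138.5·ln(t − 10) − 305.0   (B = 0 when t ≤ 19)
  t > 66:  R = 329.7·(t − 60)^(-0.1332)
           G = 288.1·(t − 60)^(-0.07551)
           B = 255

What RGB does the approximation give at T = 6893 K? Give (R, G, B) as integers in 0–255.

t = 6893/100 = 68.93; the t > 66 branch applies.
R = 329.7·(68.93 − 60)^(-0.1332) = 329.7·8.93^(-0.1332) = 329.7·0.74704 = 246.301.
G = 288.1·(68.93 − 60)^(-0.07551) = 288.1·8.93^(-0.07551) = 288.1·0.84762 = 244.199.
B = 255 by definition for t > 66.
Rounded: (246, 244, 255).

(246, 244, 255)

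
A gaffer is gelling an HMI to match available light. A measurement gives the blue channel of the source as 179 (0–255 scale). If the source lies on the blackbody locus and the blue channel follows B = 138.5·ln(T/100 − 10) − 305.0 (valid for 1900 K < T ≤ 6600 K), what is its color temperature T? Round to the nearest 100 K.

ln(t − 10) = (179 + 305.0) / 138.5 = 3.4946.
t − 10 = e^3.4946 = 32.937, so t = 42.937.
T = 100·t = 4294 K → 4300 K to the nearest 100 K.

4300 K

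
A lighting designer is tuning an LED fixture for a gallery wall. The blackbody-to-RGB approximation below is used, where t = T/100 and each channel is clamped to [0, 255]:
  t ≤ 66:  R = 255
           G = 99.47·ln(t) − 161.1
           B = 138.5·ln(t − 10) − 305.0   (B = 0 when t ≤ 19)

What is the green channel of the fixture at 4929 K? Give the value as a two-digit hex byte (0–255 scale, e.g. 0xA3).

0xE3

t = 4929/100 = 49.29; the t ≤ 66 branch applies.
G = 99.47·ln 49.29 − 161.1 = 99.47·3.8977 − 161.1 = 226.606.
Rounded: 227; in hex, 0xE3.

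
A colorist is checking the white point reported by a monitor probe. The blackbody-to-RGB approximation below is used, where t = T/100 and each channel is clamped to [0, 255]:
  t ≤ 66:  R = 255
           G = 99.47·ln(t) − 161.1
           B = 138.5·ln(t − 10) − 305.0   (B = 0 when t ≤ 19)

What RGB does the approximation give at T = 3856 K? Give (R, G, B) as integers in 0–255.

(255, 202, 159)

t = 3856/100 = 38.56; the t ≤ 66 branch applies.
R = 255 by definition for t ≤ 66.
G = 99.47·ln 38.56 − 161.1 = 99.47·3.6522 − 161.1 = 202.186.
B = 138.5·ln(38.56 − 10) − 305.0 = 138.5·ln 28.56 − 305.0 = 138.5·3.3520 − 305.0 = 159.253.
Rounded: (255, 202, 159).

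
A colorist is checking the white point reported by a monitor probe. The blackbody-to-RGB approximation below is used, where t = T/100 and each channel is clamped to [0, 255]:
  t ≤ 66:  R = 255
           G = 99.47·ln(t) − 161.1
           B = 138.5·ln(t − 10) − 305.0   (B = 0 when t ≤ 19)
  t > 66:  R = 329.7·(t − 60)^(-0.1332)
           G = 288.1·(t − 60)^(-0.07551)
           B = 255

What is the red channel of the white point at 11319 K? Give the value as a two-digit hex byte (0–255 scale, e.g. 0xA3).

0xC2

t = 11319/100 = 113.19; the t > 66 branch applies.
R = 329.7·(113.19 − 60)^(-0.1332) = 329.7·53.19^(-0.1332) = 329.7·0.58901 = 194.195.
Rounded: 194; in hex, 0xC2.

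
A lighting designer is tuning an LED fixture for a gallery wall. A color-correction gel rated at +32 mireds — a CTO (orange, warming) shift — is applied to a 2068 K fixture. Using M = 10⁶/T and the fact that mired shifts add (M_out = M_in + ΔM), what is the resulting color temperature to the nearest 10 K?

M_in = 10⁶/2068 = 483.56 mireds.
M_out = 483.56 + (+32) = 515.56 mireds.
T_out = 10⁶/515.56 = 1939.6 K → 1940 K.

1940 K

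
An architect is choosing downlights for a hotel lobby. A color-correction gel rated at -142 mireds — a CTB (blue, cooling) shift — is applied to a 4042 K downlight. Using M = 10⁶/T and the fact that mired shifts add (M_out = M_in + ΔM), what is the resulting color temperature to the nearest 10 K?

M_in = 10⁶/4042 = 247.40 mireds.
M_out = 247.40 + (-142) = 105.40 mireds.
T_out = 10⁶/105.40 = 9487.5 K → 9490 K.

9490 K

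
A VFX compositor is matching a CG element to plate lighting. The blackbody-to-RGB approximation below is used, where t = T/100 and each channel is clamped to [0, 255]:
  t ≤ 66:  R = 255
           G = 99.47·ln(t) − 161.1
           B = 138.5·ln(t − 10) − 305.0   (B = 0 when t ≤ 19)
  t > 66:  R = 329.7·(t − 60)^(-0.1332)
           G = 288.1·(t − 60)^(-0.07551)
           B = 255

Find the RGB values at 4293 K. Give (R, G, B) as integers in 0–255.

t = 4293/100 = 42.93; the t ≤ 66 branch applies.
R = 255 by definition for t ≤ 66.
G = 99.47·ln 42.93 − 161.1 = 99.47·3.7596 − 161.1 = 212.865.
B = 138.5·ln(42.93 − 10) − 305.0 = 138.5·ln 32.93 − 305.0 = 138.5·3.4944 − 305.0 = 178.972.
Rounded: (255, 213, 179).

(255, 213, 179)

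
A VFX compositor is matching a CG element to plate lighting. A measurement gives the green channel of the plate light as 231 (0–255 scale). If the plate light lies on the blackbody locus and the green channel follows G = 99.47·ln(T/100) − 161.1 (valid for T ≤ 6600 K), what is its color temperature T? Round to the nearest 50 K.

ln t = (231 + 161.1) / 99.47 = 3.9419.
t = e^3.9419 = 51.516.
T = 100·t = 5152 K → 5150 K to the nearest 50 K.

5150 K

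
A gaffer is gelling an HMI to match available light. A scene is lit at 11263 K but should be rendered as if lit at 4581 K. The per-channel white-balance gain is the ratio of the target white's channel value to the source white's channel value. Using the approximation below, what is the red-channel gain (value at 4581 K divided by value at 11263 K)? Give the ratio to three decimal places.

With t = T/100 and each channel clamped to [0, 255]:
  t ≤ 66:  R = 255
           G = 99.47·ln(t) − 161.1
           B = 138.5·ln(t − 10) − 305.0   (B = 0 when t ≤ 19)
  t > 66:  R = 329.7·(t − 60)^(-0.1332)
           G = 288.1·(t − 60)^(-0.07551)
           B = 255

At 11263 K (t = 112.63):
  R = 329.7·(112.63 − 60)^(-0.1332) = 329.7·52.63^(-0.1332) = 329.7·0.58984 = 194.469.
At 4581 K (t = 45.81):
  R = 255 by definition for t ≤ 66.
Gain = 255.000 / 194.469 = 1.3113 → 1.311.

1.311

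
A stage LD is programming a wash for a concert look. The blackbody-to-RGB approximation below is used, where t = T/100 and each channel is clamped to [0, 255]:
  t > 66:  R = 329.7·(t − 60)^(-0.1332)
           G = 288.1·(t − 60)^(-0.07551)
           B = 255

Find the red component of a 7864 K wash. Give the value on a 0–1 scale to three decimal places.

0.876

t = 7864/100 = 78.64; the t > 66 branch applies.
R = 329.7·(78.64 − 60)^(-0.1332) = 329.7·18.64^(-0.1332) = 329.7·0.67729 = 223.304.
On a 0–1 scale: 223.304/255 = 0.8757 → 0.876.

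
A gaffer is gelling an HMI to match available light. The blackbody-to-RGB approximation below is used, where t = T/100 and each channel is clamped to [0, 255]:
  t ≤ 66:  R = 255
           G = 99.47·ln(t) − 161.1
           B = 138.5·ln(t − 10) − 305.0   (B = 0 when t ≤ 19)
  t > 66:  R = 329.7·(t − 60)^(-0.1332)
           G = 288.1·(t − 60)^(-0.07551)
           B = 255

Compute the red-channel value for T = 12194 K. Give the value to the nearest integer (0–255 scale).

t = 12194/100 = 121.94; the t > 66 branch applies.
R = 329.7·(121.94 − 60)^(-0.1332) = 329.7·61.94^(-0.1332) = 329.7·0.57718 = 190.295.
Rounded: 190.

190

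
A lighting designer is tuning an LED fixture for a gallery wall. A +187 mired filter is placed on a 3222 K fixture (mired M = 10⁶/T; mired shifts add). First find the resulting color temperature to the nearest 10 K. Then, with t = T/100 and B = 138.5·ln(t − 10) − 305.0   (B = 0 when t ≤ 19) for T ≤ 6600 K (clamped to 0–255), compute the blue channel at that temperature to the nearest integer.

M_in = 10⁶/3222 = 310.37; M_out = 310.37 + (+187) = 497.37.
T_out = 10⁶/497.37 = 2010.6 K → 2010 K; t = 20.1.
B = 138.5·ln(20.1 − 10) − 305.0 = 138.5·ln 10.1 − 305.0 = 138.5·2.3125 − 305.0 = 15.286.
Rounded: 15.

15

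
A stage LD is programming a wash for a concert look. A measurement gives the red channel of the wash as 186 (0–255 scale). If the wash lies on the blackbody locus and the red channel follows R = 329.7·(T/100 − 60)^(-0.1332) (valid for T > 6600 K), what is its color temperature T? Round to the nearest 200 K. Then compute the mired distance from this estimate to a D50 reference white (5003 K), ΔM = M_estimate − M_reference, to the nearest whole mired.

-125 mireds

(t − 60)^(-0.1332) = 186/329.7 = 0.56415.
t − 60 = 0.56415^(1/-0.1332) = 0.56415^(-7.508) = 73.521, so t = 133.521.
T = 100·t = 13352 K → 13400 K to the nearest 200 K.
M_estimate = 10⁶/13400 = 74.63; M_reference = 10⁶/5003 = 199.88.
ΔM = 74.63 − 199.88 = -125.25 → -125 mireds.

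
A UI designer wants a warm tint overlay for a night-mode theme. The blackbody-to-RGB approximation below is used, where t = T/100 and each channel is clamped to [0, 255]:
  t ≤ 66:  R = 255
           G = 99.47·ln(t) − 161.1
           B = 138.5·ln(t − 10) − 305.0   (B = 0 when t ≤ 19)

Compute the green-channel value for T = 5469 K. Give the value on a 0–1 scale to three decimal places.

t = 5469/100 = 54.69; the t ≤ 66 branch applies.
G = 99.47·ln 54.69 − 161.1 = 99.47·4.0017 − 161.1 = 236.947.
On a 0–1 scale: 236.947/255 = 0.9292 → 0.929.

0.929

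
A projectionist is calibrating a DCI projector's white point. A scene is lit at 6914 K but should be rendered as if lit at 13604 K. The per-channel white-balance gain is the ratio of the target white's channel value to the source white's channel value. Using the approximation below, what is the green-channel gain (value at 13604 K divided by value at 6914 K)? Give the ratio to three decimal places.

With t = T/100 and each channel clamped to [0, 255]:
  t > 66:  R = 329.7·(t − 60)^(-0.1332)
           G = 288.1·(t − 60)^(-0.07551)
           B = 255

0.852

At 6914 K (t = 69.14):
  G = 288.1·(69.14 − 60)^(-0.07551) = 288.1·9.14^(-0.07551) = 288.1·0.84613 = 243.771.
At 13604 K (t = 136.04):
  G = 288.1·(136.04 − 60)^(-0.07551) = 288.1·76.04^(-0.07551) = 288.1·0.72105 = 207.733.
Gain = 207.733 / 243.771 = 0.8522 → 0.852.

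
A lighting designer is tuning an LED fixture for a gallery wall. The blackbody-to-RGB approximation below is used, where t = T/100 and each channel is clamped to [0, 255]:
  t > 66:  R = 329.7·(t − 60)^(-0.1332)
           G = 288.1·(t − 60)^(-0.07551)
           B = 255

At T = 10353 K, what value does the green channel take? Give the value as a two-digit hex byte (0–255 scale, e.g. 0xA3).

t = 10353/100 = 103.53; the t > 66 branch applies.
G = 288.1·(103.53 − 60)^(-0.07551) = 288.1·43.53^(-0.07551) = 288.1·0.75206 = 216.670.
Rounded: 217; in hex, 0xD9.

0xD9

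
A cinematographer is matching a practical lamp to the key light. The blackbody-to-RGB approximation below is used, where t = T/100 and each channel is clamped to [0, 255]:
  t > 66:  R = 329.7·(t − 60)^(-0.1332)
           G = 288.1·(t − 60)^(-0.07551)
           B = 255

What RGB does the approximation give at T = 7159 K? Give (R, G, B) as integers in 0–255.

(238, 239, 255)

t = 7159/100 = 71.59; the t > 66 branch applies.
R = 329.7·(71.59 − 60)^(-0.1332) = 329.7·11.59^(-0.1332) = 329.7·0.72155 = 237.894.
G = 288.1·(71.59 − 60)^(-0.07551) = 288.1·11.59^(-0.07551) = 288.1·0.83110 = 239.439.
B = 255 by definition for t > 66.
Rounded: (238, 239, 255).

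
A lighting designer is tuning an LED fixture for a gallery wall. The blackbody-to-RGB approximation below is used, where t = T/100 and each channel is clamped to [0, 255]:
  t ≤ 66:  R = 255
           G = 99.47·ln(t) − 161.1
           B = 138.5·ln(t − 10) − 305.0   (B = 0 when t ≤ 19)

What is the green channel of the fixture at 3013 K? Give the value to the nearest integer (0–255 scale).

t = 3013/100 = 30.13; the t ≤ 66 branch applies.
G = 99.47·ln 30.13 − 161.1 = 99.47·3.4055 − 161.1 = 177.647.
Rounded: 178.

178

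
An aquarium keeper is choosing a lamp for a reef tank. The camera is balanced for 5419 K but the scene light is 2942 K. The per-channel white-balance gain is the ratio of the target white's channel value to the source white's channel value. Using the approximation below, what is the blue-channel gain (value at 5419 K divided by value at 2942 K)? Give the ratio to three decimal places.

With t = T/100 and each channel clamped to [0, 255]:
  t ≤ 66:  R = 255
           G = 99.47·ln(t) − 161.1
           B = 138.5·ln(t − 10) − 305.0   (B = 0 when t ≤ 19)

At 2942 K (t = 29.42):
  B = 138.5·ln(29.42 − 10) − 305.0 = 138.5·ln 19.42 − 305.0 = 138.5·2.9663 − 305.0 = 105.833.
At 5419 K (t = 54.19):
  B = 138.5·ln(54.19 − 10) − 305.0 = 138.5·ln 44.19 − 305.0 = 138.5·3.7885 − 305.0 = 219.707.
Gain = 219.707 / 105.833 = 2.0760 → 2.076.

2.076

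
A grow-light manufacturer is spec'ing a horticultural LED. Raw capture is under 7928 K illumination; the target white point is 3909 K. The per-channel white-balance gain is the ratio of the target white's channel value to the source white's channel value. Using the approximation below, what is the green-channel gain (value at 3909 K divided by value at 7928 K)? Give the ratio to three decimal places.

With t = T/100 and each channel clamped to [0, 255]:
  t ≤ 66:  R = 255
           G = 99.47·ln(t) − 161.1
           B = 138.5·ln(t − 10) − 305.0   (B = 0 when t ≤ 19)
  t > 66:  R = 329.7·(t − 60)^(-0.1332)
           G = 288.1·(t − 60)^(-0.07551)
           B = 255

0.883

At 7928 K (t = 79.28):
  G = 288.1·(79.28 − 60)^(-0.07551) = 288.1·19.28^(-0.07551) = 288.1·0.79976 = 230.412.
At 3909 K (t = 39.09):
  G = 99.47·ln 39.09 − 161.1 = 99.47·3.6659 − 161.1 = 203.544.
Gain = 203.544 / 230.412 = 0.8834 → 0.883.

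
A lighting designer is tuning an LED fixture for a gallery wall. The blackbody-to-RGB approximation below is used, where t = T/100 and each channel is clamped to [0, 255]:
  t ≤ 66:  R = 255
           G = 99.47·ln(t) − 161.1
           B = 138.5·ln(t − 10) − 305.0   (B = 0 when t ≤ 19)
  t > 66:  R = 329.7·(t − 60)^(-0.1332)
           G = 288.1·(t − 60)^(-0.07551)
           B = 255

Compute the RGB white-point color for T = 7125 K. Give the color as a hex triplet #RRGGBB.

t = 7125/100 = 71.25; the t > 66 branch applies.
R = 329.7·(71.25 − 60)^(-0.1332) = 329.7·11.25^(-0.1332) = 329.7·0.72441 = 238.839.
G = 288.1·(71.25 − 60)^(-0.07551) = 288.1·11.25^(-0.07551) = 288.1·0.83297 = 239.978.
B = 255 by definition for t > 66.
Rounded: (239, 240, 255).
In hex: #EFF0FF.

#EFF0FF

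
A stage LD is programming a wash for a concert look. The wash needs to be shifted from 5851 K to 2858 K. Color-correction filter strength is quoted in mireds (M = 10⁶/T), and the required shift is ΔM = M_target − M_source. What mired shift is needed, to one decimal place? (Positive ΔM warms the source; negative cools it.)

M_source = 10⁶/5851 = 170.911; M_target = 10⁶/2858 = 349.895.
ΔM = 349.895 − 170.911 = 178.984 → +179.0 mireds, a warming shift.

+179.0 mireds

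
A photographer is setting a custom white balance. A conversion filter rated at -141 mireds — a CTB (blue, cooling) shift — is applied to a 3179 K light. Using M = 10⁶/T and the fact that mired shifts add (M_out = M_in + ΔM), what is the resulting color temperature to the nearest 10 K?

M_in = 10⁶/3179 = 314.56 mireds.
M_out = 314.56 + (-141) = 173.56 mireds.
T_out = 10⁶/173.56 = 5761.6 K → 5760 K.

5760 K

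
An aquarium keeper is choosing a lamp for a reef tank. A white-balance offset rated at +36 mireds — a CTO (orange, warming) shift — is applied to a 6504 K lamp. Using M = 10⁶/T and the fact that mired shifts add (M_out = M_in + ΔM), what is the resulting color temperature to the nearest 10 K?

5270 K

M_in = 10⁶/6504 = 153.75 mireds.
M_out = 153.75 + (+36) = 189.75 mireds.
T_out = 10⁶/189.75 = 5270.0 K → 5270 K.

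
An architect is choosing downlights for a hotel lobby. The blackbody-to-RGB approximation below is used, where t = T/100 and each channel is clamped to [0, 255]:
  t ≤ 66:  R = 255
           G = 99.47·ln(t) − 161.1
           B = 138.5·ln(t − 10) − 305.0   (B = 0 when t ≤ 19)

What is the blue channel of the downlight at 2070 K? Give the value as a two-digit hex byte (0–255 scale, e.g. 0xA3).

0x17

t = 2070/100 = 20.7; the t ≤ 66 branch applies.
B = 138.5·ln(20.7 − 10) − 305.0 = 138.5·ln 10.7 − 305.0 = 138.5·2.3702 − 305.0 = 23.279.
Rounded: 23; in hex, 0x17.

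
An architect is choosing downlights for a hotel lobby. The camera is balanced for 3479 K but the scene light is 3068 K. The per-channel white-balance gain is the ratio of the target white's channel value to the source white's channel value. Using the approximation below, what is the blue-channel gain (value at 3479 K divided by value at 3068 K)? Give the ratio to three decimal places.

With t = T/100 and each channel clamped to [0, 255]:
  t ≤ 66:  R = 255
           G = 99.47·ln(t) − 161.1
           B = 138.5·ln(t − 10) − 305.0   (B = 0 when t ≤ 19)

1.219

At 3068 K (t = 30.68):
  B = 138.5·ln(30.68 − 10) − 305.0 = 138.5·ln 20.68 − 305.0 = 138.5·3.0292 − 305.0 = 114.540.
At 3479 K (t = 34.79):
  B = 138.5·ln(34.79 − 10) − 305.0 = 138.5·ln 24.79 − 305.0 = 138.5·3.2104 − 305.0 = 139.646.
Gain = 139.646 / 114.540 = 1.2192 → 1.219.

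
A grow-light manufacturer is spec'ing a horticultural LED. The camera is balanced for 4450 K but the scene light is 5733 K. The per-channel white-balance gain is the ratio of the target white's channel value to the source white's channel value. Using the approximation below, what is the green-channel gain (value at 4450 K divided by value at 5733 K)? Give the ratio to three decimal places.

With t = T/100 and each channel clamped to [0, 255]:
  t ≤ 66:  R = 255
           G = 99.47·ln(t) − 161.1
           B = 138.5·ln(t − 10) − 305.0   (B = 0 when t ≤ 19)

At 5733 K (t = 57.33):
  G = 99.47·ln 57.33 − 161.1 = 99.47·4.0488 − 161.1 = 241.637.
At 4450 K (t = 44.5):
  G = 99.47·ln 44.5 − 161.1 = 99.47·3.7955 − 161.1 = 216.437.
Gain = 216.437 / 241.637 = 0.8957 → 0.896.

0.896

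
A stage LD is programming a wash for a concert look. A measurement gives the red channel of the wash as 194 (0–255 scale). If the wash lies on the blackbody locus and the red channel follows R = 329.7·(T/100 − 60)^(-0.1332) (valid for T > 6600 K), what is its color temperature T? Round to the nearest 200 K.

(t − 60)^(-0.1332) = 194/329.7 = 0.58841.
t − 60 = 0.58841^(1/-0.1332) = 0.58841^(-7.508) = 53.593, so t = 113.593.
T = 100·t = 11359 K → 11400 K to the nearest 200 K.

11400 K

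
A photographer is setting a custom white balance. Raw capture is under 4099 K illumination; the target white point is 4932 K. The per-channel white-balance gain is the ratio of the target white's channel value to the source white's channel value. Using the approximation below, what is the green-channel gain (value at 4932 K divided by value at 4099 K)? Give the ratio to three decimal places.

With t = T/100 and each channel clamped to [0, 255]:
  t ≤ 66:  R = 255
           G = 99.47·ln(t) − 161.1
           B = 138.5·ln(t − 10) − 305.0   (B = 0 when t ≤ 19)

1.088

At 4099 K (t = 40.99):
  G = 99.47·ln 40.99 − 161.1 = 99.47·3.7133 − 161.1 = 208.265.
At 4932 K (t = 49.32):
  G = 99.47·ln 49.32 − 161.1 = 99.47·3.8983 − 161.1 = 226.667.
Gain = 226.667 / 208.265 = 1.0884 → 1.088.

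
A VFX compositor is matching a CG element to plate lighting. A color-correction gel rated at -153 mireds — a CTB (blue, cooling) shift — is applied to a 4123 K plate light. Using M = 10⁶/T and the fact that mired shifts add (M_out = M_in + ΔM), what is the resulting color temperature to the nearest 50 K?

11150 K

M_in = 10⁶/4123 = 242.54 mireds.
M_out = 242.54 + (-153) = 89.54 mireds.
T_out = 10⁶/89.54 = 11168.0 K → 11150 K.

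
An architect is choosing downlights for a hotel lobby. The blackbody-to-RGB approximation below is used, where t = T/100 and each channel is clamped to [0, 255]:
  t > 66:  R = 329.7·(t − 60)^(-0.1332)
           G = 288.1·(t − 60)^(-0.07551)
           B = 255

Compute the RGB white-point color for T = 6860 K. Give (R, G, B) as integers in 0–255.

t = 6860/100 = 68.6; the t > 66 branch applies.
R = 329.7·(68.6 − 60)^(-0.1332) = 329.7·8.6^(-0.1332) = 329.7·0.75080 = 247.539.
G = 288.1·(68.6 − 60)^(-0.07551) = 288.1·8.6^(-0.07551) = 288.1·0.85003 = 244.895.
B = 255 by definition for t > 66.
Rounded: (248, 245, 255).

(248, 245, 255)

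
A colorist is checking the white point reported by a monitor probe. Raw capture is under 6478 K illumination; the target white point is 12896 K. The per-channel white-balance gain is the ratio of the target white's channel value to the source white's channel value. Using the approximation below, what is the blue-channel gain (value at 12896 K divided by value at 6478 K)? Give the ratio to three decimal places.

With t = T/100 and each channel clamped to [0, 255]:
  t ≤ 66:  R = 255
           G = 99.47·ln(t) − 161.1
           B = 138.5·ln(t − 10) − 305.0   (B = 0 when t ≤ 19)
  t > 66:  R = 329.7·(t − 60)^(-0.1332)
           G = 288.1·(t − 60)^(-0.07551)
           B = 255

At 6478 K (t = 64.78):
  B = 138.5·ln(64.78 − 10) − 305.0 = 138.5·ln 54.78 − 305.0 = 138.5·4.0033 − 305.0 = 249.461.
At 12896 K (t = 128.96):
  B = 255 by definition for t > 66.
Gain = 255.000 / 249.461 = 1.0222 → 1.022.

1.022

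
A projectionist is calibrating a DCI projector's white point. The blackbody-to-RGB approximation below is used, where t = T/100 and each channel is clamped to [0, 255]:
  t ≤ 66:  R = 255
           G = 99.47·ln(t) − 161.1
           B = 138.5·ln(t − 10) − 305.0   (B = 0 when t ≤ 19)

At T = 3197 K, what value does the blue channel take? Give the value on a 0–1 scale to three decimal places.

0.482

t = 3197/100 = 31.97; the t ≤ 66 branch applies.
B = 138.5·ln(31.97 − 10) − 305.0 = 138.5·ln 21.97 − 305.0 = 138.5·3.0897 − 305.0 = 122.920.
On a 0–1 scale: 122.920/255 = 0.4820 → 0.482.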